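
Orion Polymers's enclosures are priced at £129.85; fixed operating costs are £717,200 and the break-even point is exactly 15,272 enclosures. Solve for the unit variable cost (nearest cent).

At break-even, FC = Q × (P − VC), so P − VC = £717,200 ÷ 15,272 = £46.9618.
Hence VC = price − CM = £129.85 − £46.9618 = £82.89.

£82.89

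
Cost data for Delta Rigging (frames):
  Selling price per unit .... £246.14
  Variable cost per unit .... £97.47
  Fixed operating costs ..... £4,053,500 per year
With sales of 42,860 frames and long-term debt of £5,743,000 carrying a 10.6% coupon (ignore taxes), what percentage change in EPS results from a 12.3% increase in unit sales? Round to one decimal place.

At 42,860 units, contribution = 42,860 × £148.67 = £6,371,996.20.
Operating income = contribution − fixed costs = £6,371,996.20 − £4,053,500 = £2,318,496.20.
After interest of £608,758.00, pre-tax earnings = £1,709,738.20.
Degree of combined leverage = contribution ÷ (EBIT − I) = £6,371,996.20 ÷ £1,709,738.20 = 3.7269.
%ΔEPS = DCL × %ΔSales = 3.7269 × +12.3% = +45.8%.

+45.8%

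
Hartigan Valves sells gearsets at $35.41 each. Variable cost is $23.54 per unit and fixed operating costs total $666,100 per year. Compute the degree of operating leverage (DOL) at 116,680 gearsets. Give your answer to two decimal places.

Total contribution margin = 116,680 × $11.87 = $1,384,991.60.
Subtracting fixed costs: EBIT = $1,384,991.60 − $666,100 = $718,891.60.
Degree of operating leverage = $1,384,991.60 / $718,891.60 = 1.9266.

1.93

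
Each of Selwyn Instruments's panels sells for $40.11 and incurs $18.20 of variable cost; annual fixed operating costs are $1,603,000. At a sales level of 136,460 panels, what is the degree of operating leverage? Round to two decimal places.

2.16

At 136,460 units, contribution = 136,460 × $21.91 = $2,989,838.60.
Operating income = contribution − fixed costs = $2,989,838.60 − $1,603,000 = $1,386,838.60.
DOL = contribution ÷ EBIT = $2,989,838.60 ÷ $1,386,838.60 = 2.1559.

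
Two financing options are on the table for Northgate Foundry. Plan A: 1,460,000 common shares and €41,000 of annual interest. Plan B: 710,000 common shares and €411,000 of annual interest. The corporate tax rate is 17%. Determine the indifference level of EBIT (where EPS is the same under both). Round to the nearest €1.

At indifference, (EBIT − 41,000)(1 − t)/1,460,000 = (EBIT − 411,000)(1 − t)/710,000.
The (1 − t) factor cancels: (EBIT − 41,000) × 710,000 = (EBIT − 411,000) × 1,460,000.
EBIT × (1,460,000 − 710,000) = 411,000 × 1,460,000 − 41,000 × 710,000 = 570,950,000,000, so EBIT = 570,950,000,000 ÷ 750,000 = 761,266.67.

€761,267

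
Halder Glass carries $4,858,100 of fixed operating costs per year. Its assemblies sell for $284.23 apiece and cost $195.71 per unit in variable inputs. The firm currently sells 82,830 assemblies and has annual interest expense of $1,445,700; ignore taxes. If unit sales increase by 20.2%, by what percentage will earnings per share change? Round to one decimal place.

+144.0%

Contribution at this volume is 82,830 × $88.52 = $7,332,111.60.
Subtracting fixed costs: EBIT = $7,332,111.60 − $4,858,100 = $2,474,011.60.
Interest = $1,445,700.00, so EBIT − I = $1,028,311.60.
DCL = total CM / (EBIT − I) = $7,332,111.60 / $1,028,311.60 = 7.1302.
%ΔEPS = DCL × %ΔSales = 7.1302 × +20.2% = +144.0%.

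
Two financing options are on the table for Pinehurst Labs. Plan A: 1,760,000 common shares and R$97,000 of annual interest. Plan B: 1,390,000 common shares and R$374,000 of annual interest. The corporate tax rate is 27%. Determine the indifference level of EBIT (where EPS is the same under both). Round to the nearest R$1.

R$1,414,622

Set EPS_A = EPS_B: (EBIT − R$97,000)(1 − 0.27) ÷ 1,760,000 = (EBIT − R$374,000)(1 − 0.27) ÷ 1,390,000.
The (1 − t) factor cancels: (EBIT − 97,000) × 1,390,000 = (EBIT − 374,000) × 1,760,000.
Solving, EBIT = (374,000·1,760,000 − 97,000·1,390,000) / (1,760,000 − 1,390,000) = 523,410,000,000 / 370,000 = 1,414,621.62.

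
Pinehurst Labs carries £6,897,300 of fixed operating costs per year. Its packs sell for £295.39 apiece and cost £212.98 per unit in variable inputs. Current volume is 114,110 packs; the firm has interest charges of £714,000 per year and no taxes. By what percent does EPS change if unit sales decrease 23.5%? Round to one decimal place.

-123.3%

At 114,110 units, contribution = 114,110 × £82.41 = £9,403,805.10.
Operating income = contribution − fixed costs = £9,403,805.10 − £6,897,300 = £2,506,505.10.
After interest of £714,000.00, pre-tax earnings = £1,792,505.10.
Degree of combined leverage = contribution ÷ (EBIT − I) = £9,403,805.10 ÷ £1,792,505.10 = 5.2462.
EPS therefore changes by 5.2462 × (-23.5%) = -123.3%.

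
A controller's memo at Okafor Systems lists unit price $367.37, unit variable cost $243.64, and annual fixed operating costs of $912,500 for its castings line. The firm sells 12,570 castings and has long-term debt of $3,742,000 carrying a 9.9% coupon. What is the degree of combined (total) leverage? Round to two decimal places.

5.71

At 12,570 units, contribution = 12,570 × $123.73 = $1,555,286.10.
Subtracting fixed costs: EBIT = $1,555,286.10 − $912,500 = $642,786.10. Interest = $370,458.00, so EBIT − I = $272,328.10.
DCL = contribution ÷ (EBIT − I) = $1,555,286.10 ÷ $272,328.10 = 5.7111.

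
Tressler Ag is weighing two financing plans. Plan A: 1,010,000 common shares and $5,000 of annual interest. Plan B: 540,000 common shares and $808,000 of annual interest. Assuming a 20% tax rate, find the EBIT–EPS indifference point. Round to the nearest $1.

$1,730,596

Set EPS_A = EPS_B: (EBIT − $5,000)(1 − 0.20) ÷ 1,010,000 = (EBIT − $808,000)(1 − 0.20) ÷ 540,000.
Cancelling (1 − t) and cross-multiplying: 540,000·(EBIT − 5,000) = 1,010,000·(EBIT − 808,000).
Solving, EBIT = (808,000·1,010,000 − 5,000·540,000) / (1,010,000 − 540,000) = 813,380,000,000 / 470,000 = 1,730,595.74.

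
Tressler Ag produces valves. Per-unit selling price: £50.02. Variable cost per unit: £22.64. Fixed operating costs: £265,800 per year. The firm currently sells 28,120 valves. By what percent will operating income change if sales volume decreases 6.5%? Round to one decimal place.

At 28,120 units, contribution = 28,120 × £27.38 = £769,925.60.
Subtracting fixed costs: EBIT = £769,925.60 − £265,800 = £504,125.60.
DOL = contribution ÷ EBIT = £769,925.60 ÷ £504,125.60 = 1.5272.
So EBIT moves 1.5272 × (-6.5%) = -9.9%.

-9.9%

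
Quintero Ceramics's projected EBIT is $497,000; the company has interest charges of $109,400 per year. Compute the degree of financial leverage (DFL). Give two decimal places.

1.28

Annual interest charges come to $109,400.00.
Degree of financial leverage = EBIT / (EBIT − interest) = $497,000 / $387,600.00 = 1.2822.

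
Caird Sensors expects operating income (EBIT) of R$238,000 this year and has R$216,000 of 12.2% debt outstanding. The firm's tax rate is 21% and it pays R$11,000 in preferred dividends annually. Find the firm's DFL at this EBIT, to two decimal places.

1.20

Interest = R$26,352.00.
Pre-tax preferred-dividend burden = R$11,000 ÷ (1 − 0.21) = R$13,924.05.
DFL = EBIT ÷ [EBIT − I − D_p/(1−t)] = R$238,000 ÷ [R$238,000 − R$26,352.00 − R$13,924.05] = R$238,000 ÷ R$197,723.95 = 1.2037.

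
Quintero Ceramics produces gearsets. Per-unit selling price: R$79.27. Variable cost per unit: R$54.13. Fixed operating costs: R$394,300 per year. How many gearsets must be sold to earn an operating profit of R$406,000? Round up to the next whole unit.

31,834 gearsets

Each unit contributes R$79.27 − R$54.13 = R$25.14.
Need Q such that Q × R$25.14 − R$394,300 = R$406,000, i.e. Q = R$800,300 / R$25.14 = 31,833.73 → 31,834.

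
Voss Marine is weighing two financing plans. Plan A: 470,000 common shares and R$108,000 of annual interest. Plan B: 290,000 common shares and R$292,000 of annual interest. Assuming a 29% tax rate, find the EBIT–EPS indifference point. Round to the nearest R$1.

R$588,444

At indifference, (EBIT − 108,000)(1 − t)/470,000 = (EBIT − 292,000)(1 − t)/290,000.
Cancelling (1 − t) and cross-multiplying: 290,000·(EBIT − 108,000) = 470,000·(EBIT − 292,000).
Solving, EBIT = (292,000·470,000 − 108,000·290,000) / (470,000 − 290,000) = 105,920,000,000 / 180,000 = 588,444.44.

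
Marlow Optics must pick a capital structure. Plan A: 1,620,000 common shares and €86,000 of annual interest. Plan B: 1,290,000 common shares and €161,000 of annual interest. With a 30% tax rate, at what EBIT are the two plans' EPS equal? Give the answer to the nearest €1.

€454,182

At indifference, (EBIT − 86,000)(1 − t)/1,620,000 = (EBIT − 161,000)(1 − t)/1,290,000.
Cancelling (1 − t) and cross-multiplying: 1,290,000·(EBIT − 86,000) = 1,620,000·(EBIT − 161,000).
Solving, EBIT = (161,000·1,620,000 − 86,000·1,290,000) / (1,620,000 − 1,290,000) = 149,880,000,000 / 330,000 = 454,181.82.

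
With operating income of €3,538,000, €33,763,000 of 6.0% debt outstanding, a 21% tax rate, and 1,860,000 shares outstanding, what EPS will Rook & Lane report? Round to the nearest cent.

€0.64

Interest = €2,025,780.00, so EBT = €3,538,000 − €2,025,780.00 = €1,512,220.00.
After tax at 21%: net income = €1,512,220.00 × 0.79 = €1,194,653.80.
Per share: €1,194,653.80 / 1,860,000 shares = €0.64.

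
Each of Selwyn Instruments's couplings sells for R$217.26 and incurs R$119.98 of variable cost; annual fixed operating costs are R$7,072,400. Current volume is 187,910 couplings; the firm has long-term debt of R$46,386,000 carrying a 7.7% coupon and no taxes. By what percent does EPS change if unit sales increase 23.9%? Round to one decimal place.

+57.2%

Total contribution margin = 187,910 × R$97.28 = R$18,279,884.80.
EBIT = R$18,279,884.80 − R$7,072,400 = R$11,207,484.80.
After interest of R$3,571,722.00, pre-tax earnings = R$7,635,762.80.
DCL = total CM / (EBIT − I) = R$18,279,884.80 / R$7,635,762.80 = 2.3940.
%ΔEPS = DCL × %ΔSales = 2.3940 × +23.9% = +57.2%.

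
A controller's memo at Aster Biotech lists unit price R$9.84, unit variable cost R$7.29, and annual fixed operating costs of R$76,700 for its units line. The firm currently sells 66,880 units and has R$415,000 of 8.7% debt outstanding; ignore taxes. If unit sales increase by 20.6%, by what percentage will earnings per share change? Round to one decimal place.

+60.8%

Contribution at this volume is 66,880 × R$2.55 = R$170,544.00.
Subtracting fixed costs: EBIT = R$170,544.00 − R$76,700 = R$93,844.00.
Interest = R$36,105.00, so EBIT − I = R$57,739.00.
Degree of combined leverage = contribution ÷ (EBIT − I) = R$170,544.00 ÷ R$57,739.00 = 2.9537.
EPS therefore changes by 2.9537 × (+20.6%) = +60.8%.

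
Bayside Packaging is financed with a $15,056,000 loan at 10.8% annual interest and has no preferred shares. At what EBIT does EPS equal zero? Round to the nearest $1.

Annual interest = 10.8% × $15,056,000 = $1,626,048.00.
With no preferred dividends, EPS = 0 when EBIT exactly covers interest, so the financial break-even EBIT is $1,626,048.00.

$1,626,048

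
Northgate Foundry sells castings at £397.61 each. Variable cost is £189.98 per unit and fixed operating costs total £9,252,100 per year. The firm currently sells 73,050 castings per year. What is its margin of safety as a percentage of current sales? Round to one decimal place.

39.0%

Contribution margin per unit = £397.61 − £189.98 = £207.63. Break-even units = £9,252,100 ÷ £207.63 = 44,560.52; break-even revenue = 44,560.52 × £397.61 = £17,717,706.89.
Current sales = 73,050 × £397.61 = £29,045,410.50.
Margin of safety = (£29,045,410.50 − £17,717,706.89) ÷ £29,045,410.50 = 39.0%.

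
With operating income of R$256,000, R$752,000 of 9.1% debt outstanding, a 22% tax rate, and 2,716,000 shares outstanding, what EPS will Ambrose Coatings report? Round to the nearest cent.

R$0.05

Pre-tax income = R$256,000 − R$68,432.00 = R$187,568.00.
After tax at 22%: net income = R$187,568.00 × 0.78 = R$146,303.04.
EPS = R$146,303.04 ÷ 2,716,000 = R$0.05.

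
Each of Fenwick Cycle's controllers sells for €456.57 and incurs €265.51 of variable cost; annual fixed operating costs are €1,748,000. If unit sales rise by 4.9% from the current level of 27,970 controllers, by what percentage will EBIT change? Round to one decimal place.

+7.3%

Contribution at this volume is 27,970 × €191.06 = €5,343,948.20.
Operating income = contribution − fixed costs = €5,343,948.20 − €1,748,000 = €3,595,948.20.
So DOL = total CM / EBIT = €5,343,948.20 / €3,595,948.20 = 1.4861.
Operating income changes by 1.4861 × +4.9% = +7.3%.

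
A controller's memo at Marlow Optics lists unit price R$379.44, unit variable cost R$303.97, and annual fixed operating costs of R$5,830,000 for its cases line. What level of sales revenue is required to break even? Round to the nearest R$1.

R$29,311,451

CM per unit = R$379.44 − R$303.97 = R$75.47; CM ratio = R$75.47 / R$379.44 = 0.1989.
Break-even revenue = fixed costs × price ÷ CM = R$5,830,000 × R$379.44 ÷ R$75.47 = R$29,311,451.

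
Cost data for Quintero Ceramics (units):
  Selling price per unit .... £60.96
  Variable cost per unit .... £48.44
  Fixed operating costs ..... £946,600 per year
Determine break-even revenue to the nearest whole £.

CM per unit = £60.96 − £48.44 = £12.52; CM ratio = £12.52 / £60.96 = 0.2054.
Break-even revenue = fixed costs × price ÷ CM = £946,600 × £60.96 ÷ £12.52 = £4,609,004.

£4,609,004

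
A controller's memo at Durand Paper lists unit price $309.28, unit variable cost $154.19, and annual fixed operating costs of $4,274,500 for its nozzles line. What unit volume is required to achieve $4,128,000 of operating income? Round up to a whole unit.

54,179 nozzles

Contribution margin per unit = $309.28 − $154.19 = $155.09.
Required volume = (fixed costs + target profit) ÷ CM = ($4,274,500 + $4,128,000) ÷ $155.09 = 54,178.22, so 54,179 nozzles.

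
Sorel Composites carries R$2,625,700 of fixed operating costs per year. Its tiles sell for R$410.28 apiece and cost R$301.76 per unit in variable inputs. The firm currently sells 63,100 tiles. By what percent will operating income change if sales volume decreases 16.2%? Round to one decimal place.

-26.3%

Total contribution margin = 63,100 × R$108.52 = R$6,847,612.00.
EBIT = R$6,847,612.00 − R$2,625,700 = R$4,221,912.00.
DOL = contribution ÷ EBIT = R$6,847,612.00 ÷ R$4,221,912.00 = 1.6219.
So EBIT moves 1.6219 × (-16.2%) = -26.3%.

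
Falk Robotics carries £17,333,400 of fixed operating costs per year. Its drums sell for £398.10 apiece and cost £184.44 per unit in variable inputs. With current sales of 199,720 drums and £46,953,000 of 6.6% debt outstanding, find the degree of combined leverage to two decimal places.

At 199,720 units, contribution = 199,720 × £213.66 = £42,672,175.20.
EBIT = £42,672,175.20 − £17,333,400 = £25,338,775.20. Interest = £3,098,898.00.
DOL = £42,672,175.20 ÷ £25,338,775.20 = 1.6841; DFL = £25,338,775.20 ÷ £22,239,877.20 = 1.1393.
DCL = DOL × DFL = 1.6841 × 1.1393 = 1.9187.

1.92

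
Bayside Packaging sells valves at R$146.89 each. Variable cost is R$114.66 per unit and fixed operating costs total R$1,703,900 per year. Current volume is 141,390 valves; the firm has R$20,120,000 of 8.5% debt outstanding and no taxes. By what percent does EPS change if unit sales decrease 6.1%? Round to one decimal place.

-24.3%

Total contribution margin = 141,390 × R$32.23 = R$4,556,999.70.
EBIT = R$4,556,999.70 − R$1,703,900 = R$2,853,099.70.
After interest of R$1,710,200.00, pre-tax earnings = R$1,142,899.70.
DCL = total CM / (EBIT − I) = R$4,556,999.70 / R$1,142,899.70 = 3.9872.
EPS therefore changes by 3.9872 × (-6.1%) = -24.3%.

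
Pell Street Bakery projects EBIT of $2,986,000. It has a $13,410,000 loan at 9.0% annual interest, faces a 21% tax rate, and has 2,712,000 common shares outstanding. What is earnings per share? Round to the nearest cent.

Interest = $1,206,900.00, so EBT = $2,986,000 − $1,206,900.00 = $1,779,100.00.
After tax at 21%: net income = $1,779,100.00 × 0.79 = $1,405,489.00.
EPS = $1,405,489.00 ÷ 2,712,000 = $0.52.

$0.52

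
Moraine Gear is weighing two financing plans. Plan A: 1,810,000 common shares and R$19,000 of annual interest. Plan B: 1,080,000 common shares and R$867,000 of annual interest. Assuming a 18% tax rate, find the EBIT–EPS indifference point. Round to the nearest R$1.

R$2,121,575

Set EPS_A = EPS_B: (EBIT − R$19,000)(1 − 0.18) ÷ 1,810,000 = (EBIT − R$867,000)(1 − 0.18) ÷ 1,080,000.
Cancelling (1 − t) and cross-multiplying: 1,080,000·(EBIT − 19,000) = 1,810,000·(EBIT − 867,000).
Solving, EBIT = (867,000·1,810,000 − 19,000·1,080,000) / (1,810,000 − 1,080,000) = 1,548,750,000,000 / 730,000 = 2,121,575.34.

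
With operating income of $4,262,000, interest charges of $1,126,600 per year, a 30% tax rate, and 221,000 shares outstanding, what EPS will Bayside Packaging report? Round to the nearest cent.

$9.93

Pre-tax income = $4,262,000 − $1,126,600.00 = $3,135,400.00.
Net income = $3,135,400.00 × (1 − 0.30) = $2,194,780.00.
EPS = $2,194,780.00 ÷ 221,000 = $9.93.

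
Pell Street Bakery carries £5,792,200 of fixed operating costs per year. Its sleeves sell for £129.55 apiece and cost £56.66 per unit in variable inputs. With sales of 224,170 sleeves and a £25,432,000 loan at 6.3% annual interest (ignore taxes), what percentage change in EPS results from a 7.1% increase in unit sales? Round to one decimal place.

At 224,170 units, contribution = 224,170 × £72.89 = £16,339,751.30.
Operating income = contribution − fixed costs = £16,339,751.30 − £5,792,200 = £10,547,551.30.
Interest = £1,602,216.00, so EBIT − I = £8,945,335.30.
Degree of combined leverage = contribution ÷ (EBIT − I) = £16,339,751.30 ÷ £8,945,335.30 = 1.8266.
EPS therefore changes by 1.8266 × (+7.1%) = +13.0%.

+13.0%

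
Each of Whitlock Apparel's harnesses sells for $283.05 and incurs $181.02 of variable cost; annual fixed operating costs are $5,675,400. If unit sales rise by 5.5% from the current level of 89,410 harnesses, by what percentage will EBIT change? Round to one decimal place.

+14.6%

At 89,410 units, contribution = 89,410 × $102.03 = $9,122,502.30.
EBIT = $9,122,502.30 − $5,675,400 = $3,447,102.30.
DOL = contribution ÷ EBIT = $9,122,502.30 ÷ $3,447,102.30 = 2.6464.
So EBIT moves 2.6464 × (+5.5%) = +14.6%.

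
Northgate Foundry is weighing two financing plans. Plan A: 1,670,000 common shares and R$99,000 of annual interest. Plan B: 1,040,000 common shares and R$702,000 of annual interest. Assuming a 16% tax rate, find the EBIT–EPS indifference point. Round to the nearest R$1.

R$1,697,429

At indifference, (EBIT − 99,000)(1 − t)/1,670,000 = (EBIT − 702,000)(1 − t)/1,040,000.
The (1 − t) factor cancels: (EBIT − 99,000) × 1,040,000 = (EBIT − 702,000) × 1,670,000.
Solving, EBIT = (702,000·1,670,000 − 99,000·1,040,000) / (1,670,000 − 1,040,000) = 1,069,380,000,000 / 630,000 = 1,697,428.57.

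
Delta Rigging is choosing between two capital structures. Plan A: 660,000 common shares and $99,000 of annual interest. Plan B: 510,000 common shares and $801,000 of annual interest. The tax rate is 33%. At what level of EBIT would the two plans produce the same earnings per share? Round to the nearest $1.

Set EPS_A = EPS_B: (EBIT − $99,000)(1 − 0.33) ÷ 660,000 = (EBIT − $801,000)(1 − 0.33) ÷ 510,000.
Cancelling (1 − t) and cross-multiplying: 510,000·(EBIT − 99,000) = 660,000·(EBIT − 801,000).
EBIT × (660,000 − 510,000) = 801,000 × 660,000 − 99,000 × 510,000 = 478,170,000,000, so EBIT = 478,170,000,000 ÷ 150,000 = 3,187,800.00.

$3,187,800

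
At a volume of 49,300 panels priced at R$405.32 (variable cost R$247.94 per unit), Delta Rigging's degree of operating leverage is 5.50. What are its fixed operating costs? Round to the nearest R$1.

R$6,348,137

Contribution at this volume is 49,300 × R$157.38 = R$7,758,834.00.
Since DOL = CM ÷ EBIT, EBIT = R$7,758,834.00 ÷ 5.50 = R$1,410,697.09.
Fixed costs = CM − EBIT = R$7,758,834.00 − R$1,410,697.09 = R$6,348,137.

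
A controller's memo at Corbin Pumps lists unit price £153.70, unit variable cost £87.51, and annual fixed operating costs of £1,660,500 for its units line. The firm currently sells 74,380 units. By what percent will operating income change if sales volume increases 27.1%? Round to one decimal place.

At 74,380 units, contribution = 74,380 × £66.19 = £4,923,212.20.
EBIT = £4,923,212.20 − £1,660,500 = £3,262,712.20.
DOL = contribution ÷ EBIT = £4,923,212.20 ÷ £3,262,712.20 = 1.5089.
%ΔEBIT = DOL × %ΔSales = 1.5089 × +27.1% = +40.9%.

+40.9%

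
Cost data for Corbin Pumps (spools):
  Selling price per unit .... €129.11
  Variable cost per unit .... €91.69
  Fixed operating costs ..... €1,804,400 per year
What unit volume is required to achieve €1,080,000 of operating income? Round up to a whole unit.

77,082 spools

Each unit contributes €129.11 − €91.69 = €37.42.
Required volume = (fixed costs + target profit) ÷ CM = (€1,804,400 + €1,080,000) ÷ €37.42 = 77,081.77, so 77,082 spools.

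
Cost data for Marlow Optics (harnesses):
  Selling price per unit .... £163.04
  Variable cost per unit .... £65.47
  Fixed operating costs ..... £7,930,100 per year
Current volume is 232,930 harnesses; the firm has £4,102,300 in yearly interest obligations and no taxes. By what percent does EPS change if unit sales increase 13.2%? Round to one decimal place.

+28.1%

Total contribution margin = 232,930 × £97.57 = £22,726,980.10.
Subtracting fixed costs: EBIT = £22,726,980.10 − £7,930,100 = £14,796,880.10.
After interest of £4,102,300.00, pre-tax earnings = £10,694,580.10.
Degree of combined leverage = contribution ÷ (EBIT − I) = £22,726,980.10 ÷ £10,694,580.10 = 2.1251.
EPS therefore changes by 2.1251 × (+13.2%) = +28.1%.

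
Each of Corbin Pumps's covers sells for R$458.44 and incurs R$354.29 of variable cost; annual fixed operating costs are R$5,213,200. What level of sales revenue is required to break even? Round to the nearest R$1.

R$22,947,090

Contribution margin per unit = R$458.44 − R$354.29 = R$104.15, a CM ratio of R$104.15 ÷ R$458.44 = 0.2272.
Break-even sales = FC ÷ CM ratio = R$5,213,200 × R$458.44 / R$104.15 = R$22,947,090.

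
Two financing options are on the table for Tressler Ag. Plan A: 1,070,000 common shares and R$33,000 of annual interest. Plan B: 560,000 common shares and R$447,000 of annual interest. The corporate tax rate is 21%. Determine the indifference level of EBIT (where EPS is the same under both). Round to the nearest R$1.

Set EPS_A = EPS_B: (EBIT − R$33,000)(1 − 0.21) ÷ 1,070,000 = (EBIT − R$447,000)(1 − 0.21) ÷ 560,000.
The (1 − t) factor cancels: (EBIT − 33,000) × 560,000 = (EBIT − 447,000) × 1,070,000.
Solving, EBIT = (447,000·1,070,000 − 33,000·560,000) / (1,070,000 − 560,000) = 459,810,000,000 / 510,000 = 901,588.24.

R$901,588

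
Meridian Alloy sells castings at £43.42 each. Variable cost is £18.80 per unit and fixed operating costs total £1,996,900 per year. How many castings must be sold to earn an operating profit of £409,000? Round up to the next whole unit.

97,722 castings

Each unit contributes £43.42 − £18.80 = £24.62.
Need Q such that Q × £24.62 − £1,996,900 = £409,000, i.e. Q = £2,405,900 / £24.62 = 97,721.36 → 97,722.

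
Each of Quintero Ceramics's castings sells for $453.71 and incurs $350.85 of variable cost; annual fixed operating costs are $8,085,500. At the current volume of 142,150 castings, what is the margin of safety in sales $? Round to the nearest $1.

Each unit contributes $453.71 − $350.85 = $102.86. Break-even units = $8,085,500 ÷ $102.86 = 78,606.84; break-even revenue = 78,606.84 × $453.71 = $35,664,711.31.
Actual sales revenue = 142,150 × $453.71 = $64,494,876.50.
Margin of safety = $64,494,876.50 − $35,664,711.31 = $28,830,165.

$28,830,165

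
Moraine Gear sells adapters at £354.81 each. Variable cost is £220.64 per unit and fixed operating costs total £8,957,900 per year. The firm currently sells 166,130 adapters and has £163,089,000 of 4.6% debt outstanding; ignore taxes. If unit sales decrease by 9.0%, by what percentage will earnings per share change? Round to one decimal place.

At 166,130 units, contribution = 166,130 × £134.17 = £22,289,662.10.
EBIT = £22,289,662.10 − £8,957,900 = £13,331,762.10.
Interest = £7,502,094.00, so EBIT − I = £5,829,668.10.
Degree of combined leverage = contribution ÷ (EBIT − I) = £22,289,662.10 ÷ £5,829,668.10 = 3.8235.
EPS therefore changes by 3.8235 × (-9.0%) = -34.4%.

-34.4%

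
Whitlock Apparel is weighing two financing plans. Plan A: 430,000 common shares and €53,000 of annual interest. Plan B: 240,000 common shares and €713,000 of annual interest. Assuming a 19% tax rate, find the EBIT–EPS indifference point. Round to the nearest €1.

€1,546,684

Set EPS_A = EPS_B: (EBIT − €53,000)(1 − 0.19) ÷ 430,000 = (EBIT − €713,000)(1 − 0.19) ÷ 240,000.
The (1 − t) factor cancels: (EBIT − 53,000) × 240,000 = (EBIT − 713,000) × 430,000.
EBIT × (430,000 − 240,000) = 713,000 × 430,000 − 53,000 × 240,000 = 293,870,000,000, so EBIT = 293,870,000,000 ÷ 190,000 = 1,546,684.21.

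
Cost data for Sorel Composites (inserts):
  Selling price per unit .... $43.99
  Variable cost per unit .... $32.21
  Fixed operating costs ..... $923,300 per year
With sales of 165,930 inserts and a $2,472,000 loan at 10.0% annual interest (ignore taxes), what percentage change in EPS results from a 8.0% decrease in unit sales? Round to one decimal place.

Total contribution margin = 165,930 × $11.78 = $1,954,655.40.
Subtracting fixed costs: EBIT = $1,954,655.40 − $923,300 = $1,031,355.40.
Interest = $247,200.00, so EBIT − I = $784,155.40.
DCL = total CM / (EBIT − I) = $1,954,655.40 / $784,155.40 = 2.4927.
%ΔEPS = DCL × %ΔSales = 2.4927 × -8.0% = -19.9%.

-19.9%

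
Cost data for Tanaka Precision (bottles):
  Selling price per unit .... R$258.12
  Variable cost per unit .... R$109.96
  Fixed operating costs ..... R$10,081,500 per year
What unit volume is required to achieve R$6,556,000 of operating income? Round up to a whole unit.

112,295 bottles

Each unit contributes R$258.12 − R$109.96 = R$148.16.
Required volume = (fixed costs + target profit) ÷ CM = (R$10,081,500 + R$6,556,000) ÷ R$148.16 = 112,294.14, so 112,295 bottles.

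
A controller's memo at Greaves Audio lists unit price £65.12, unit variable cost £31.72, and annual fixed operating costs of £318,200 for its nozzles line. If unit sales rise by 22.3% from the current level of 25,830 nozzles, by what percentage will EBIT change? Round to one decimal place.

Total contribution margin = 25,830 × £33.40 = £862,722.00.
Subtracting fixed costs: EBIT = £862,722.00 − £318,200 = £544,522.00.
DOL = contribution ÷ EBIT = £862,722.00 ÷ £544,522.00 = 1.5844.
%ΔEBIT = DOL × %ΔSales = 1.5844 × +22.3% = +35.3%.

+35.3%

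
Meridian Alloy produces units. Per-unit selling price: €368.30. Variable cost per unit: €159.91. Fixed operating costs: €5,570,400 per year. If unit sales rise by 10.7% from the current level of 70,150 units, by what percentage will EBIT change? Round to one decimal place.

+17.3%

Total contribution margin = 70,150 × €208.39 = €14,618,558.50.
Operating income = contribution − fixed costs = €14,618,558.50 − €5,570,400 = €9,048,158.50.
Degree of operating leverage = €14,618,558.50 / €9,048,158.50 = 1.6156.
Operating income changes by 1.6156 × +10.7% = +17.3%.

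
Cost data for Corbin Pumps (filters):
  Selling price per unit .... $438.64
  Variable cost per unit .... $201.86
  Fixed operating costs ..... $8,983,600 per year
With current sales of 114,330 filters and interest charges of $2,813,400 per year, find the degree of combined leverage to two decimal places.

Total contribution margin = 114,330 × $236.78 = $27,071,057.40.
Operating income = contribution − fixed costs = $27,071,057.40 − $8,983,600 = $18,087,457.40. Interest = $2,813,400.00, so EBIT − I = $15,274,057.40.
Degree of total leverage = total CM / (EBIT − interest) = $27,071,057.40 / $15,274,057.40 = 1.7724.

1.77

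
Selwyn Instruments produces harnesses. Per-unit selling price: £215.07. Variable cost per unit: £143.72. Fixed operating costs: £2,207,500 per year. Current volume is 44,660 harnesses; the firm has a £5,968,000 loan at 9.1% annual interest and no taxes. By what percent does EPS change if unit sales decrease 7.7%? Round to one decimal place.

Total contribution margin = 44,660 × £71.35 = £3,186,491.00.
Operating income = contribution − fixed costs = £3,186,491.00 − £2,207,500 = £978,991.00.
After interest of £543,088.00, pre-tax earnings = £435,903.00.
DCL = total CM / (EBIT − I) = £3,186,491.00 / £435,903.00 = 7.3101.
%ΔEPS = DCL × %ΔSales = 7.3101 × -7.7% = -56.3%.

-56.3%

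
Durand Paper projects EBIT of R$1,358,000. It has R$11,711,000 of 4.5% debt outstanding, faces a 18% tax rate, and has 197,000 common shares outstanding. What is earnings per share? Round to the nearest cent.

R$3.46

Interest = R$526,995.00, so EBT = R$1,358,000 − R$526,995.00 = R$831,005.00.
After tax at 18%: net income = R$831,005.00 × 0.82 = R$681,424.10.
EPS = R$681,424.10 ÷ 197,000 = R$3.46.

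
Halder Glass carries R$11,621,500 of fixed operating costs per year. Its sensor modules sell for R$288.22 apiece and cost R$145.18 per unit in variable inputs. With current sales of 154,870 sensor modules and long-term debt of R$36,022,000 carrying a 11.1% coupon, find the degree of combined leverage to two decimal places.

3.39

At 154,870 units, contribution = 154,870 × R$143.04 = R$22,152,604.80.
Subtracting fixed costs: EBIT = R$22,152,604.80 − R$11,621,500 = R$10,531,104.80. Interest = R$3,998,442.00.
DOL = R$22,152,604.80 ÷ R$10,531,104.80 = 2.1035; DFL = R$10,531,104.80 ÷ R$6,532,662.80 = 1.6121.
Combined leverage = 2.1035 × 1.6121 = 3.3911.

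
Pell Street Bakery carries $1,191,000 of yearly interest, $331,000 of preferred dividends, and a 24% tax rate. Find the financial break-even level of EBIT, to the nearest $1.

$1,626,526

Preferred dividends are paid after tax, so their pre-tax equivalent is $331,000 ÷ (1 − 0.24) = $435,526.32.
EPS = 0 when EBIT covers interest plus the pre-tax preferred burden: $1,191,000 + $435,526.32 = $1,626,526.32.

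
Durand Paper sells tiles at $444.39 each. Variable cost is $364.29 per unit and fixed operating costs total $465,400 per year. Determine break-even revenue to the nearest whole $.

$2,582,011

Contribution margin per unit = $444.39 − $364.29 = $80.10, a CM ratio of $80.10 ÷ $444.39 = 0.1802.
Break-even revenue = fixed costs × price ÷ CM = $465,400 × $444.39 ÷ $80.10 = $2,582,011.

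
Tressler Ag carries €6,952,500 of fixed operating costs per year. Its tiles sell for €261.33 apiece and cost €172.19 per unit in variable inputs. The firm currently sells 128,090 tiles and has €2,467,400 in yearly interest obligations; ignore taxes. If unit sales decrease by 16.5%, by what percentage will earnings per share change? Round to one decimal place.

-94.3%

At 128,090 units, contribution = 128,090 × €89.14 = €11,417,942.60.
Operating income = contribution − fixed costs = €11,417,942.60 − €6,952,500 = €4,465,442.60.
After interest of €2,467,400.00, pre-tax earnings = €1,998,042.60.
DCL = total CM / (EBIT − I) = €11,417,942.60 / €1,998,042.60 = 5.7146.
EPS therefore changes by 5.7146 × (-16.5%) = -94.3%.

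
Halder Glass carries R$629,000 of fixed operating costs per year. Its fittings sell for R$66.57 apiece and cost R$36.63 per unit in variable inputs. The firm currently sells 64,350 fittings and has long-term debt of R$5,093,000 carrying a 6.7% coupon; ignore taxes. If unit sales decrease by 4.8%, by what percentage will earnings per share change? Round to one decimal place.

Contribution at this volume is 64,350 × R$29.94 = R$1,926,639.00.
Subtracting fixed costs: EBIT = R$1,926,639.00 − R$629,000 = R$1,297,639.00.
After interest of R$341,231.00, pre-tax earnings = R$956,408.00.
Degree of combined leverage = contribution ÷ (EBIT − I) = R$1,926,639.00 ÷ R$956,408.00 = 2.0145.
EPS therefore changes by 2.0145 × (-4.8%) = -9.7%.

-9.7%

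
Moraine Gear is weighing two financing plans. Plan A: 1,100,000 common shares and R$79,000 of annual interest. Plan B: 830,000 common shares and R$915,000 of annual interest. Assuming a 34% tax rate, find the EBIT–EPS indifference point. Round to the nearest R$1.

At indifference, (EBIT − 79,000)(1 − t)/1,100,000 = (EBIT − 915,000)(1 − t)/830,000.
The (1 − t) factor cancels: (EBIT − 79,000) × 830,000 = (EBIT − 915,000) × 1,100,000.
EBIT × (1,100,000 − 830,000) = 915,000 × 1,100,000 − 79,000 × 830,000 = 940,930,000,000, so EBIT = 940,930,000,000 ÷ 270,000 = 3,484,925.93.

R$3,484,926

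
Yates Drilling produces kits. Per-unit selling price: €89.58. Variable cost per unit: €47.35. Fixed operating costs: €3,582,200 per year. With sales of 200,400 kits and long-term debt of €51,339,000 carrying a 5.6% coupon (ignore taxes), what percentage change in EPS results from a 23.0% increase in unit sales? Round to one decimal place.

+97.0%

At 200,400 units, contribution = 200,400 × €42.23 = €8,462,892.00.
Subtracting fixed costs: EBIT = €8,462,892.00 − €3,582,200 = €4,880,692.00.
Interest = €2,874,984.00, so EBIT − I = €2,005,708.00.
Degree of combined leverage = contribution ÷ (EBIT − I) = €8,462,892.00 ÷ €2,005,708.00 = 4.2194.
EPS therefore changes by 4.2194 × (+23.0%) = +97.0%.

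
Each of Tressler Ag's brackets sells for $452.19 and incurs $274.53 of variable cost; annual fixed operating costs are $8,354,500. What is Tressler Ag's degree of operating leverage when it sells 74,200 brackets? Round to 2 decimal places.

Contribution at this volume is 74,200 × $177.66 = $13,182,372.00.
Subtracting fixed costs: EBIT = $13,182,372.00 − $8,354,500 = $4,827,872.00.
Degree of operating leverage = $13,182,372.00 / $4,827,872.00 = 2.7305.

2.73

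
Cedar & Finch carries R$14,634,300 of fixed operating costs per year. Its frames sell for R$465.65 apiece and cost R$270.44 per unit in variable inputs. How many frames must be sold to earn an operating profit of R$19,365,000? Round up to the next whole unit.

174,168 frames

Each unit contributes R$465.65 − R$270.44 = R$195.21.
Units = (FC + target) / CM = (R$14,634,300 + R$19,365,000) / R$195.21 = 174,167.82, so 174,168 frames.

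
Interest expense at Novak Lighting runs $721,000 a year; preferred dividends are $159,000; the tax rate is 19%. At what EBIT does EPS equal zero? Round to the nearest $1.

$917,296

Grossing the preferred dividend up to pre-tax terms: $159,000 / (1 − 0.19) = $196,296.30.
EPS = 0 when EBIT covers interest plus the pre-tax preferred burden: $721,000 + $196,296.30 = $917,296.30.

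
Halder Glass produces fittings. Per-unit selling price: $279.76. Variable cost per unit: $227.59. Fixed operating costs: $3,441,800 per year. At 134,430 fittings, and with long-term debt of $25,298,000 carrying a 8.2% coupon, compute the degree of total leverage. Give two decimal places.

4.68

Contribution at this volume is 134,430 × $52.17 = $7,013,213.10.
Subtracting fixed costs: EBIT = $7,013,213.10 − $3,441,800 = $3,571,413.10. Interest = $2,074,436.00, so EBIT − I = $1,496,977.10.
DCL = contribution ÷ (EBIT − I) = $7,013,213.10 ÷ $1,496,977.10 = 4.6849.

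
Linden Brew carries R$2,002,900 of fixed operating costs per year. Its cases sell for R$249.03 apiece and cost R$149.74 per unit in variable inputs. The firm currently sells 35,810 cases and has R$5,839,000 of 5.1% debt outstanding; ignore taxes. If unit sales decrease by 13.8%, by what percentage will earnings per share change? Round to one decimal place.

-39.1%

Contribution at this volume is 35,810 × R$99.29 = R$3,555,574.90.
Operating income = contribution − fixed costs = R$3,555,574.90 − R$2,002,900 = R$1,552,674.90.
After interest of R$297,789.00, pre-tax earnings = R$1,254,885.90.
DCL = total CM / (EBIT − I) = R$3,555,574.90 / R$1,254,885.90 = 2.8334.
%ΔEPS = DCL × %ΔSales = 2.8334 × -13.8% = -39.1%.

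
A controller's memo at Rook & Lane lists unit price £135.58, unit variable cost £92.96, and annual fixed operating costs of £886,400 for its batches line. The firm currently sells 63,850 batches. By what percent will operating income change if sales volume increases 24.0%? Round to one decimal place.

Contribution at this volume is 63,850 × £42.62 = £2,721,287.00.
Operating income = contribution − fixed costs = £2,721,287.00 − £886,400 = £1,834,887.00.
DOL = contribution ÷ EBIT = £2,721,287.00 ÷ £1,834,887.00 = 1.4831.
%ΔEBIT = DOL × %ΔSales = 1.4831 × +24.0% = +35.6%.

+35.6%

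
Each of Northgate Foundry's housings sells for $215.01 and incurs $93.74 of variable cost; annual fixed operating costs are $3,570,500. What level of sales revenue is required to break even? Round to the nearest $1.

Contribution margin per unit = $215.01 − $93.74 = $121.27, a CM ratio of $121.27 ÷ $215.01 = 0.5640.
Break-even sales = FC ÷ CM ratio = $3,570,500 × $215.01 / $121.27 = $6,330,446.

$6,330,446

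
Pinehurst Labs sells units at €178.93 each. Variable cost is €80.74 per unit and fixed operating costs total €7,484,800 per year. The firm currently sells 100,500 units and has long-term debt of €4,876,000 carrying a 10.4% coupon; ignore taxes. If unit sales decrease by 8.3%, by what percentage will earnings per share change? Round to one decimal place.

-43.7%

Contribution at this volume is 100,500 × €98.19 = €9,868,095.00.
Subtracting fixed costs: EBIT = €9,868,095.00 − €7,484,800 = €2,383,295.00.
After interest of €507,104.00, pre-tax earnings = €1,876,191.00.
DCL = total CM / (EBIT − I) = €9,868,095.00 / €1,876,191.00 = 5.2596.
%ΔEPS = DCL × %ΔSales = 5.2596 × -8.3% = -43.7%.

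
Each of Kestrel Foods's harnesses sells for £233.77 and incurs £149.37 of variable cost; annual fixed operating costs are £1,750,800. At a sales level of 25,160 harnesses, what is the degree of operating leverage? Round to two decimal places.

5.70

Contribution at this volume is 25,160 × £84.40 = £2,123,504.00.
EBIT = £2,123,504.00 − £1,750,800 = £372,704.00.
DOL = contribution ÷ EBIT = £2,123,504.00 ÷ £372,704.00 = 5.6976.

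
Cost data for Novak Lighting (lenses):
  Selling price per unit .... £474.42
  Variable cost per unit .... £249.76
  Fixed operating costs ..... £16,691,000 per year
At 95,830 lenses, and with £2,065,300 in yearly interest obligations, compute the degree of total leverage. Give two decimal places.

At 95,830 units, contribution = 95,830 × £224.66 = £21,529,167.80.
Subtracting fixed costs: EBIT = £21,529,167.80 − £16,691,000 = £4,838,167.80. Interest = £2,065,300.00, so EBIT − I = £2,772,867.80.
DCL = contribution ÷ (EBIT − I) = £21,529,167.80 ÷ £2,772,867.80 = 7.7642.

7.76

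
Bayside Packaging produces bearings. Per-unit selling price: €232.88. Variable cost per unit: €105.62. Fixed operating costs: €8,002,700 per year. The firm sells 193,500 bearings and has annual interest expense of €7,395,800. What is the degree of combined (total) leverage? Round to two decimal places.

2.67

Contribution at this volume is 193,500 × €127.26 = €24,624,810.00.
Subtracting fixed costs: EBIT = €24,624,810.00 − €8,002,700 = €16,622,110.00. Interest = €7,395,800.00, so EBIT − I = €9,226,310.00.
DCL = contribution ÷ (EBIT − I) = €24,624,810.00 ÷ €9,226,310.00 = 2.6690.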